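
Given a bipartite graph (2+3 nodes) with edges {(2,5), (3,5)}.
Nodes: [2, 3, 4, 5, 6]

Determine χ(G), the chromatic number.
χ(G) = 2

Clique number ω(G) = 2 (lower bound: χ ≥ ω).
The graph is bipartite (no odd cycle), so 2 colors suffice: χ(G) = 2.
A valid 2-coloring: color 1: [4, 5, 6]; color 2: [2, 3].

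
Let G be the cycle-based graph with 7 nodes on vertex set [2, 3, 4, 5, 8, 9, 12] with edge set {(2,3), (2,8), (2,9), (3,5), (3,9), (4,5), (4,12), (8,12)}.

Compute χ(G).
χ(G) = 3

Clique number ω(G) = 3 (lower bound: χ ≥ ω).
The clique on [2, 3, 9] has size 3, forcing χ ≥ 3, and the coloring below uses 3 colors, so χ(G) = 3.
A valid 3-coloring: color 1: [3, 4, 8]; color 2: [2, 5, 12]; color 3: [9].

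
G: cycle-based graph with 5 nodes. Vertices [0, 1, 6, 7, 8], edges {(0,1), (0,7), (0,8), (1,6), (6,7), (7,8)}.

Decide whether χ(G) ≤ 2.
No, G is not 2-colorable

The clique on vertices [0, 7, 8] has size 3 > 2, so it alone needs 3 colors.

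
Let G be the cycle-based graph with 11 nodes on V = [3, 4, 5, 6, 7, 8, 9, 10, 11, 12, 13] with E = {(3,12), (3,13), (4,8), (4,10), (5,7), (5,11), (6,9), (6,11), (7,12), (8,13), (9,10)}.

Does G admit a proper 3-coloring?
A valid 3-coloring: color 1: [4, 7, 9, 11, 13]; color 2: [5, 6, 8, 10, 12]; color 3: [3].
(χ(G) = 3 ≤ 3.)

Yes, G is 3-colorable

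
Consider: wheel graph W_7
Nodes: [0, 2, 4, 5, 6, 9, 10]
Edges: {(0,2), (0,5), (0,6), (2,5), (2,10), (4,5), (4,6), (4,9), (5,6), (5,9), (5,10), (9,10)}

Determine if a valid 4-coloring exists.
A valid 4-coloring: color 1: [5]; color 2: [0, 4, 10]; color 3: [2, 6, 9].
(χ(G) = 3 ≤ 4.)

Yes, G is 4-colorable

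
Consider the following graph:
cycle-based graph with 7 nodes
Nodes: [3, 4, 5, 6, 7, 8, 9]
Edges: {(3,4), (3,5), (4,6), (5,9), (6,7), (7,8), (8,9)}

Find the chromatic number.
Clique number ω(G) = 2 (lower bound: χ ≥ ω).
Odd cycle [9, 8, 7, 6, 4, 3, 5] needs 3 colors (χ ≥ 3).
The coloring below uses 3 colors, so χ(G) = 3.
A valid 3-coloring: color 1: [3, 7, 9]; color 2: [5, 6, 8]; color 3: [4].

χ(G) = 3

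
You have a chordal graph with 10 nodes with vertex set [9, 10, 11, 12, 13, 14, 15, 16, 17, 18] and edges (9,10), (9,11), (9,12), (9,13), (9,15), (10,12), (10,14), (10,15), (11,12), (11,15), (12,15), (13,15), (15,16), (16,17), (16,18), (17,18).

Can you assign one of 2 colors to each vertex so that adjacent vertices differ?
No, G is not 2-colorable

The clique on vertices [9, 10, 12, 15] has size 4 > 2, so it alone needs 4 colors.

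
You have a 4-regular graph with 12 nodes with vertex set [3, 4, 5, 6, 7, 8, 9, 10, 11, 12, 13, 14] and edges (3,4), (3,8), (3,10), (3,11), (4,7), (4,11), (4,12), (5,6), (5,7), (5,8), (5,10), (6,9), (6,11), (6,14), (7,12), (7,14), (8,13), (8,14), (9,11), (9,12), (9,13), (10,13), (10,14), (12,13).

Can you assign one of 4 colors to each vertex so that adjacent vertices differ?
A valid 4-coloring: color 1: [4, 8, 9, 10]; color 2: [3, 6, 7, 13]; color 3: [5, 11, 12, 14].
(χ(G) = 3 ≤ 4.)

Yes, G is 4-colorable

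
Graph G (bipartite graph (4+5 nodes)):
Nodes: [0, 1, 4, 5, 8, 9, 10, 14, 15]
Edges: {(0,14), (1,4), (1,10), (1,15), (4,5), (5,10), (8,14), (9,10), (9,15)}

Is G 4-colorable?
Yes, G is 4-colorable

A valid 4-coloring: color 1: [1, 5, 9, 14]; color 2: [0, 4, 8, 10, 15].
(χ(G) = 2 ≤ 4.)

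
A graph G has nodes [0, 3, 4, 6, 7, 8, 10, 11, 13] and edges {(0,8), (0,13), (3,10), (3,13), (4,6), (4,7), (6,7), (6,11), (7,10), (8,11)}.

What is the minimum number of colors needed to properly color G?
Clique number ω(G) = 3 (lower bound: χ ≥ ω).
The clique on [4, 6, 7] has size 3, forcing χ ≥ 3, and the coloring below uses 3 colors, so χ(G) = 3.
A valid 3-coloring: color 1: [0, 3, 7, 11]; color 2: [6, 8, 10, 13]; color 3: [4].

χ(G) = 3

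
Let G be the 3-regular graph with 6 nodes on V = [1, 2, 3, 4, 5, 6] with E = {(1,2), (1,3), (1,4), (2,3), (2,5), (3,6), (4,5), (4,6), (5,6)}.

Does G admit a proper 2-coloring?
The clique on vertices [1, 2, 3] has size 3 > 2, so it alone needs 3 colors.

No, G is not 2-colorable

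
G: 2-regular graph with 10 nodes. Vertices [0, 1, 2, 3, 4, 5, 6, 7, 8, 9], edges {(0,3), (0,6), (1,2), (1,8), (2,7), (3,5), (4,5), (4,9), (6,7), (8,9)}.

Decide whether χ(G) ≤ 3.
A valid 3-coloring: color 1: [0, 1, 5, 7, 9]; color 2: [2, 3, 4, 6, 8].
(χ(G) = 2 ≤ 3.)

Yes, G is 3-colorable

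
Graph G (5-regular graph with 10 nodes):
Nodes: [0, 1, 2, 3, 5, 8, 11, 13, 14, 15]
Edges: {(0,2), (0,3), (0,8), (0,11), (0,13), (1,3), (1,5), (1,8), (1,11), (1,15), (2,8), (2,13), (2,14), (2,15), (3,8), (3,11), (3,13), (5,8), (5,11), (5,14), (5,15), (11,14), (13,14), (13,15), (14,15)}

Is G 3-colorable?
The clique on vertices [2, 13, 14, 15] has size 4 > 3, so it alone needs 4 colors.

No, G is not 3-colorable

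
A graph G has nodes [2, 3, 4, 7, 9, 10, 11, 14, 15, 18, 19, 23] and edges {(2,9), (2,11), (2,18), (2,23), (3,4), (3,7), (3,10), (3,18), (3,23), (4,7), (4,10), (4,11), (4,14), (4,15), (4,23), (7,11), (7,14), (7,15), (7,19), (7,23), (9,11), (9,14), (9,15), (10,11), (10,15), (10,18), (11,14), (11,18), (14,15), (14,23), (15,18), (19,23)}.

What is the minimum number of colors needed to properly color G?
χ(G) = 4

Clique number ω(G) = 4 (lower bound: χ ≥ ω).
The clique on [3, 4, 7, 23] has size 4, forcing χ ≥ 4, and the coloring below uses 4 colors, so χ(G) = 4.
A valid 4-coloring: color 1: [4, 9, 18, 19]; color 2: [2, 7, 10]; color 3: [11, 15, 23]; color 4: [3, 14].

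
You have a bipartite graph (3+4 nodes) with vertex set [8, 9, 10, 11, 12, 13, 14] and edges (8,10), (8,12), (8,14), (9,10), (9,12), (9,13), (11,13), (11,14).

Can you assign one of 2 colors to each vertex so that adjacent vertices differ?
Yes, G is 2-colorable

A valid 2-coloring: color 1: [8, 9, 11]; color 2: [10, 12, 13, 14].
(χ(G) = 2 ≤ 2.)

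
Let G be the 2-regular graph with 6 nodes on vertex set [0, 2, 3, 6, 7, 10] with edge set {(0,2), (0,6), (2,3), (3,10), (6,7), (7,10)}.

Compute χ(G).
Clique number ω(G) = 2 (lower bound: χ ≥ ω).
The graph is bipartite (no odd cycle), so 2 colors suffice: χ(G) = 2.
A valid 2-coloring: color 1: [0, 3, 7]; color 2: [2, 6, 10].

χ(G) = 2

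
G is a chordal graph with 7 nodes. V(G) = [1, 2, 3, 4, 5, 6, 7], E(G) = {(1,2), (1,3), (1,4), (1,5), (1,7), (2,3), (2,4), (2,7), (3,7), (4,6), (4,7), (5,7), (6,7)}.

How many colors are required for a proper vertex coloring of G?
Clique number ω(G) = 4 (lower bound: χ ≥ ω).
The clique on [1, 2, 3, 7] has size 4, forcing χ ≥ 4, and the coloring below uses 4 colors, so χ(G) = 4.
A valid 4-coloring: color 1: [7]; color 2: [1, 6]; color 3: [2, 5]; color 4: [3, 4].

χ(G) = 4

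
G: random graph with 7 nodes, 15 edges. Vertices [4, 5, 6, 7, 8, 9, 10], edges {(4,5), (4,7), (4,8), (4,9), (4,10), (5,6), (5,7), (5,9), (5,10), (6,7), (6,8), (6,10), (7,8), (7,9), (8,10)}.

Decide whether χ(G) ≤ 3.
No, G is not 3-colorable

The clique on vertices [4, 5, 7, 9] has size 4 > 3, so it alone needs 4 colors.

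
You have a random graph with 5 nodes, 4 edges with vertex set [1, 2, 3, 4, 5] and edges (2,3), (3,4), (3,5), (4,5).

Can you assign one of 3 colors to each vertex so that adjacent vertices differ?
Yes, G is 3-colorable

A valid 3-coloring: color 1: [1, 3]; color 2: [2, 5]; color 3: [4].
(χ(G) = 3 ≤ 3.)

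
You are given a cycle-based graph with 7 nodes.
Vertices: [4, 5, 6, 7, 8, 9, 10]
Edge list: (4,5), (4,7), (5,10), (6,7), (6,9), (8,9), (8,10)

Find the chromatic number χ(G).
Clique number ω(G) = 2 (lower bound: χ ≥ ω).
Odd cycle [5, 10, 8, 9, 6, 7, 4] needs 3 colors (χ ≥ 3).
The coloring below uses 3 colors, so χ(G) = 3.
A valid 3-coloring: color 1: [5, 7, 8]; color 2: [4, 9, 10]; color 3: [6].

χ(G) = 3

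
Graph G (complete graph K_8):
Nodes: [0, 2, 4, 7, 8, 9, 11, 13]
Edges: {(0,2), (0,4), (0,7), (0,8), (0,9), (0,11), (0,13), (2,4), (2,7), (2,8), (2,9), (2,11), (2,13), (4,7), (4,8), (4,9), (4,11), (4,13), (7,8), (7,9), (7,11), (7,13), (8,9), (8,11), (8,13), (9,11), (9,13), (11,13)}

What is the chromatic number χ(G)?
χ(G) = 8

Clique number ω(G) = 8 (lower bound: χ ≥ ω).
The clique on [0, 2, 4, 7, 8, 9, 11, 13] has size 8, forcing χ ≥ 8, and the coloring below uses 8 colors, so χ(G) = 8.
A valid 8-coloring: color 1: [9]; color 2: [13]; color 3: [4]; color 4: [11]; color 5: [2]; color 6: [7]; color 7: [8]; color 8: [0].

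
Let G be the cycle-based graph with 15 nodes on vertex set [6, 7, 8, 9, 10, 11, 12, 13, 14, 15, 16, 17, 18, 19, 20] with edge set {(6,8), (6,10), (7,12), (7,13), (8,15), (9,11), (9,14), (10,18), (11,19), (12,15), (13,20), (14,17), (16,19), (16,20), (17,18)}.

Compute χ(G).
χ(G) = 3

Clique number ω(G) = 2 (lower bound: χ ≥ ω).
Odd cycle [13, 7, 12, 15, 8, 6, 10, 18, 17, 14, 9, 11, 19, 16, 20] needs 3 colors (χ ≥ 3).
The coloring below uses 3 colors, so χ(G) = 3.
A valid 3-coloring: color 1: [8, 9, 10, 12, 13, 16, 17]; color 2: [6, 7, 11, 14, 15, 18, 20]; color 3: [19].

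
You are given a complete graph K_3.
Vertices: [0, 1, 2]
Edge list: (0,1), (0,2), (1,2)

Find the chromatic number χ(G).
χ(G) = 3

Clique number ω(G) = 3 (lower bound: χ ≥ ω).
The clique on [0, 1, 2] has size 3, forcing χ ≥ 3, and the coloring below uses 3 colors, so χ(G) = 3.
A valid 3-coloring: color 1: [2]; color 2: [0]; color 3: [1].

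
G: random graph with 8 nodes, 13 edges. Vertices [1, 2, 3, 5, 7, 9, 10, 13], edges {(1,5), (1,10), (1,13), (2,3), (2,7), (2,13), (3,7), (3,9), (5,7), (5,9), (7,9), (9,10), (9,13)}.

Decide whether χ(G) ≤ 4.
Yes, G is 4-colorable

A valid 4-coloring: color 1: [1, 2, 9]; color 2: [7, 10, 13]; color 3: [3, 5].
(χ(G) = 3 ≤ 4.)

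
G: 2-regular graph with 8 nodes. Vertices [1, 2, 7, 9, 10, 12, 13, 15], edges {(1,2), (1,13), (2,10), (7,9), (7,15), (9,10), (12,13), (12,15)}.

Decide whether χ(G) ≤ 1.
Edge (1,2) forces its endpoints to differ, so 1 color is not enough.

No, G is not 1-colorable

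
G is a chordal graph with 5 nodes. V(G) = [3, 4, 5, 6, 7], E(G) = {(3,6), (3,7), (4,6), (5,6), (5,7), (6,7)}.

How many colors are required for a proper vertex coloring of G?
χ(G) = 3

Clique number ω(G) = 3 (lower bound: χ ≥ ω).
The clique on [3, 6, 7] has size 3, forcing χ ≥ 3, and the coloring below uses 3 colors, so χ(G) = 3.
A valid 3-coloring: color 1: [6]; color 2: [4, 7]; color 3: [3, 5].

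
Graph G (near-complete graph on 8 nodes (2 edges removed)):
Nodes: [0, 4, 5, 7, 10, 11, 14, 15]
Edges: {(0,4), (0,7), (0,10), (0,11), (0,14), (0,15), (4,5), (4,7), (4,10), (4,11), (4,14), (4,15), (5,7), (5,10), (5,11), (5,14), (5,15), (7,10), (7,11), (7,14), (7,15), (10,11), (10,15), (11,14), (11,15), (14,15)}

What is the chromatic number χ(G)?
χ(G) = 6

Clique number ω(G) = 6 (lower bound: χ ≥ ω).
The clique on [0, 4, 7, 10, 11, 15] has size 6, forcing χ ≥ 6, and the coloring below uses 6 colors, so χ(G) = 6.
A valid 6-coloring: color 1: [7]; color 2: [4]; color 3: [11]; color 4: [15]; color 5: [0, 5]; color 6: [10, 14].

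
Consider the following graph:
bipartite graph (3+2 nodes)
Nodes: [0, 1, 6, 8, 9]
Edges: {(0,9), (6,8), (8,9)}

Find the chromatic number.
Clique number ω(G) = 2 (lower bound: χ ≥ ω).
The graph is bipartite (no odd cycle), so 2 colors suffice: χ(G) = 2.
A valid 2-coloring: color 1: [0, 1, 8]; color 2: [6, 9].

χ(G) = 2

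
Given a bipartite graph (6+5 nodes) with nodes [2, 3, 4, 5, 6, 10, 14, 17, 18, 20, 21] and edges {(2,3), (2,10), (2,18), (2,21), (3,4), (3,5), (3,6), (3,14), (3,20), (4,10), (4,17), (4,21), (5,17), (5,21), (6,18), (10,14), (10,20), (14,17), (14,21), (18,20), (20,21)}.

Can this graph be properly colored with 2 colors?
A valid 2-coloring: color 1: [3, 10, 17, 18, 21]; color 2: [2, 4, 5, 6, 14, 20].
(χ(G) = 2 ≤ 2.)

Yes, G is 2-colorable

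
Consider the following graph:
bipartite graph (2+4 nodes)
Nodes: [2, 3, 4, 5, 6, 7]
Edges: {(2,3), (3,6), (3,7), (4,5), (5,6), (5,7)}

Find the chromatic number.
χ(G) = 2

Clique number ω(G) = 2 (lower bound: χ ≥ ω).
The graph is bipartite (no odd cycle), so 2 colors suffice: χ(G) = 2.
A valid 2-coloring: color 1: [3, 5]; color 2: [2, 4, 6, 7].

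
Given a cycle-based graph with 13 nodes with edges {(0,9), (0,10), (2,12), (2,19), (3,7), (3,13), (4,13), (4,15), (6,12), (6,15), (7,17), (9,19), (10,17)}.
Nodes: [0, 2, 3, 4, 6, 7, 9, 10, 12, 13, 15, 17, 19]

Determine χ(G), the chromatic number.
χ(G) = 3

Clique number ω(G) = 2 (lower bound: χ ≥ ω).
Odd cycle [17, 10, 0, 9, 19, 2, 12, 6, 15, 4, 13, 3, 7] needs 3 colors (χ ≥ 3).
The coloring below uses 3 colors, so χ(G) = 3.
A valid 3-coloring: color 1: [0, 3, 12, 15, 17, 19]; color 2: [2, 4, 6, 7, 9, 10]; color 3: [13].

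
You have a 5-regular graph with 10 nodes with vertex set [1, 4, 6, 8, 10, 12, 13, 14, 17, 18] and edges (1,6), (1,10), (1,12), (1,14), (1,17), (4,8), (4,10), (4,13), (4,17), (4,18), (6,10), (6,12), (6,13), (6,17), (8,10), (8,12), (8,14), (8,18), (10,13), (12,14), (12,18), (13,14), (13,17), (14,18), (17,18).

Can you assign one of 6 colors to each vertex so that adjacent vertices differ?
Yes, G is 6-colorable

A valid 6-coloring: color 1: [1, 8, 13]; color 2: [4, 12]; color 3: [6, 18]; color 4: [10, 14, 17].
(χ(G) = 4 ≤ 6.)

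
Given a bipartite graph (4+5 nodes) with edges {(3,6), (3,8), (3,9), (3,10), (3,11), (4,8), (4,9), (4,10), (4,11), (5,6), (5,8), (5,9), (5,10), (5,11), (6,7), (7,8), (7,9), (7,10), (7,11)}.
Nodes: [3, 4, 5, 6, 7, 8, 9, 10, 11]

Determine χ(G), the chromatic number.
χ(G) = 2

Clique number ω(G) = 2 (lower bound: χ ≥ ω).
The graph is bipartite (no odd cycle), so 2 colors suffice: χ(G) = 2.
A valid 2-coloring: color 1: [3, 4, 5, 7]; color 2: [6, 8, 9, 10, 11].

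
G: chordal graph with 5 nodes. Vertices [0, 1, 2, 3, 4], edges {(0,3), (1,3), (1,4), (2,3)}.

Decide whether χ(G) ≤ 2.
Yes, G is 2-colorable

A valid 2-coloring: color 1: [3, 4]; color 2: [0, 1, 2].
(χ(G) = 2 ≤ 2.)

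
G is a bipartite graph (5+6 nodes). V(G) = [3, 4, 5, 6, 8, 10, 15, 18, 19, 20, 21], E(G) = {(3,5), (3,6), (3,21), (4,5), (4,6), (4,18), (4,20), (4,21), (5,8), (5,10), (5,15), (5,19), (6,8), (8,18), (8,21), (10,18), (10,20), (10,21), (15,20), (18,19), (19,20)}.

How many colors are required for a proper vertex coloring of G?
Clique number ω(G) = 2 (lower bound: χ ≥ ω).
The graph is bipartite (no odd cycle), so 2 colors suffice: χ(G) = 2.
A valid 2-coloring: color 1: [5, 6, 18, 20, 21]; color 2: [3, 4, 8, 10, 15, 19].

χ(G) = 2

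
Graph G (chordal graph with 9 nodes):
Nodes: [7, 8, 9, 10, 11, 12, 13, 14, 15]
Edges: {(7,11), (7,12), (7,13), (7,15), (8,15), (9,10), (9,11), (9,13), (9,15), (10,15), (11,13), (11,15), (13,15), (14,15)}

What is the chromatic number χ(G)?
χ(G) = 4

Clique number ω(G) = 4 (lower bound: χ ≥ ω).
The clique on [9, 11, 13, 15] has size 4, forcing χ ≥ 4, and the coloring below uses 4 colors, so χ(G) = 4.
A valid 4-coloring: color 1: [12, 15]; color 2: [8, 10, 13, 14]; color 3: [11]; color 4: [7, 9].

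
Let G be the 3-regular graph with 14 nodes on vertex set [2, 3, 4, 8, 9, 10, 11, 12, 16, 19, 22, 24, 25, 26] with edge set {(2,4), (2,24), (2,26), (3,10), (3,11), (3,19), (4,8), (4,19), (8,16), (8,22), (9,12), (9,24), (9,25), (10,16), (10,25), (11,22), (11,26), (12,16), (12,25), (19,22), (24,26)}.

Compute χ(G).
Clique number ω(G) = 3 (lower bound: χ ≥ ω).
The clique on [2, 24, 26] has size 3, forcing χ ≥ 3, and the coloring below uses 3 colors, so χ(G) = 3.
A valid 3-coloring: color 1: [2, 8, 10, 11, 12, 19]; color 2: [3, 4, 16, 22, 24, 25]; color 3: [9, 26].

χ(G) = 3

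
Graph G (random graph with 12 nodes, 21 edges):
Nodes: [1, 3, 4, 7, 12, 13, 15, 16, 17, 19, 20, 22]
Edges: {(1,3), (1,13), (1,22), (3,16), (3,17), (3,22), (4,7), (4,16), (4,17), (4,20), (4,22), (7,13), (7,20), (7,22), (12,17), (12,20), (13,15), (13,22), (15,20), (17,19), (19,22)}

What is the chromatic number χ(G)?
Clique number ω(G) = 3 (lower bound: χ ≥ ω).
The clique on [4, 7, 20] has size 3, forcing χ ≥ 3, and the coloring below uses 3 colors, so χ(G) = 3.
A valid 3-coloring: color 1: [16, 17, 20, 22]; color 2: [3, 4, 12, 13, 19]; color 3: [1, 7, 15].

χ(G) = 3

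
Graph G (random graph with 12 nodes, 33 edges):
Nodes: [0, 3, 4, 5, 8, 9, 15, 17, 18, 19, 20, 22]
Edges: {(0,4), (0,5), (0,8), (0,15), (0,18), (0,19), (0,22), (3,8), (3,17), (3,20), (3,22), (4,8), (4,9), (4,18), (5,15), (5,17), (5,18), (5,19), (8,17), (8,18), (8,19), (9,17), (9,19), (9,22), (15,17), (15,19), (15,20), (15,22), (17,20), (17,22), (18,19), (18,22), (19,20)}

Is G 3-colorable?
No, G is not 3-colorable

The clique on vertices [0, 8, 18, 19] has size 4 > 3, so it alone needs 4 colors.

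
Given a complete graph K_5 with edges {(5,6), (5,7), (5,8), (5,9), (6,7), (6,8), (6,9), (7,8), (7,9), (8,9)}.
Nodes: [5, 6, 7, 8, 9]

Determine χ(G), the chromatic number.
Clique number ω(G) = 5 (lower bound: χ ≥ ω).
The clique on [5, 6, 7, 8, 9] has size 5, forcing χ ≥ 5, and the coloring below uses 5 colors, so χ(G) = 5.
A valid 5-coloring: color 1: [7]; color 2: [5]; color 3: [8]; color 4: [6]; color 5: [9].

χ(G) = 5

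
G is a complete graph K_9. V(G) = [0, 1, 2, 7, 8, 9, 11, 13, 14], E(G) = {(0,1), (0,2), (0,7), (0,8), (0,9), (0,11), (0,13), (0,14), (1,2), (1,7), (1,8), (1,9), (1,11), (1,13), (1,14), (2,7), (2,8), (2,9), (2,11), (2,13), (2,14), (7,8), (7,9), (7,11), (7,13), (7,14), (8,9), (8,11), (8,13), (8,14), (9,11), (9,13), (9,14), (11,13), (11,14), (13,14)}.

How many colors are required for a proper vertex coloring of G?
Clique number ω(G) = 9 (lower bound: χ ≥ ω).
The clique on [0, 1, 2, 7, 8, 9, 11, 13, 14] has size 9, forcing χ ≥ 9, and the coloring below uses 9 colors, so χ(G) = 9.
A valid 9-coloring: color 1: [2]; color 2: [11]; color 3: [14]; color 4: [9]; color 5: [13]; color 6: [7]; color 7: [1]; color 8: [8]; color 9: [0].

χ(G) = 9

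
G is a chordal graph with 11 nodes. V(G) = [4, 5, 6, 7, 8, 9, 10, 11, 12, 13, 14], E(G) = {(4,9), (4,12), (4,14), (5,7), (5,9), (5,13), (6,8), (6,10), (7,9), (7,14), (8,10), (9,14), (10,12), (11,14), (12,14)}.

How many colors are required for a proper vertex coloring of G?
χ(G) = 3

Clique number ω(G) = 3 (lower bound: χ ≥ ω).
The clique on [5, 7, 9] has size 3, forcing χ ≥ 3, and the coloring below uses 3 colors, so χ(G) = 3.
A valid 3-coloring: color 1: [5, 10, 14]; color 2: [8, 9, 11, 12, 13]; color 3: [4, 6, 7].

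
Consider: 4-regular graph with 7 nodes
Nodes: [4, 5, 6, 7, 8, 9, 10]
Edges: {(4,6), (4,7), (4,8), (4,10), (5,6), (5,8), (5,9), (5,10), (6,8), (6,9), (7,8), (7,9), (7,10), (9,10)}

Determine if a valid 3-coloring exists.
Suppose a proper 3-coloring c exists. The clique [4, 6, 8] takes 3 distinct colors; by symmetry let c(4) = 1, c(6) = 2, c(8) = 3.
- Vertex 5: neighbors [6, 8] already have colors [2, 3] ⇒ c(5) = 1.
- Vertex 7: neighbors [4, 8] already have colors [1, 3] ⇒ c(7) = 2.
- Vertex 9: neighbors [5, 6] already have colors [1, 2] ⇒ c(9) = 3.
- Vertex 10: neighbors [4, 7, 9] already have colors [1, 2, 3] — all 3 colors blocked. Contradiction.
The forced assignments end in a contradiction, so G has no proper 3-coloring (χ ≥ 4).

No, G is not 3-colorable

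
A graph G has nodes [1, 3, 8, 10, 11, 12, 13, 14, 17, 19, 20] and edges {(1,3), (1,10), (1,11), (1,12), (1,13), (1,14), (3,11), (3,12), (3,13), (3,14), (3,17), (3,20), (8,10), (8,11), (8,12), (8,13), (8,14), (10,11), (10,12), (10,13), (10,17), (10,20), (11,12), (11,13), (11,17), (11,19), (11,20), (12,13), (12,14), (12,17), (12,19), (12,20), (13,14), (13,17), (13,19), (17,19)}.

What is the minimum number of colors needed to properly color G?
χ(G) = 5

Clique number ω(G) = 5 (lower bound: χ ≥ ω).
The clique on [11, 12, 13, 17, 19] has size 5, forcing χ ≥ 5, and the coloring below uses 5 colors, so χ(G) = 5.
A valid 5-coloring: color 1: [12]; color 2: [11, 14]; color 3: [13, 20]; color 4: [3, 10, 19]; color 5: [1, 8, 17].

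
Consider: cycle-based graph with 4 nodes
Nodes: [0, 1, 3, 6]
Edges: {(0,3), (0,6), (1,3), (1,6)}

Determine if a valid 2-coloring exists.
A valid 2-coloring: color 1: [0, 1]; color 2: [3, 6].
(χ(G) = 2 ≤ 2.)

Yes, G is 2-colorable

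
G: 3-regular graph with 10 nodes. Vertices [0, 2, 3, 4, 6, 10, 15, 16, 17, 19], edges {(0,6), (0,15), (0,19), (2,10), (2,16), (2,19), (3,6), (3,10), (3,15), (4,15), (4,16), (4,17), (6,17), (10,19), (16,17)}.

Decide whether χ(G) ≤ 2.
The clique on vertices [2, 10, 19] has size 3 > 2, so it alone needs 3 colors.

No, G is not 2-colorable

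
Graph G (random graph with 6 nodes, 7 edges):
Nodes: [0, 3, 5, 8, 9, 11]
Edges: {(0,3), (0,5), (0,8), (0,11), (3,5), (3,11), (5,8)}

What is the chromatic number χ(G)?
Clique number ω(G) = 3 (lower bound: χ ≥ ω).
The clique on [0, 5, 8] has size 3, forcing χ ≥ 3, and the coloring below uses 3 colors, so χ(G) = 3.
A valid 3-coloring: color 1: [0, 9]; color 2: [3, 8]; color 3: [5, 11].

χ(G) = 3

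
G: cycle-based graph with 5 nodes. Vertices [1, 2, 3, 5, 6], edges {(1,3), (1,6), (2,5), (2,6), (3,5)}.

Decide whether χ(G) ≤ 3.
Yes, G is 3-colorable

A valid 3-coloring: color 1: [1, 2]; color 2: [5, 6]; color 3: [3].
(χ(G) = 3 ≤ 3.)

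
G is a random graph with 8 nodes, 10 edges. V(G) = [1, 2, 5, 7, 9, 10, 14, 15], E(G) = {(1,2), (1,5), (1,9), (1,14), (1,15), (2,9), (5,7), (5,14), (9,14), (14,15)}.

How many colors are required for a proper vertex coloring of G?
χ(G) = 3

Clique number ω(G) = 3 (lower bound: χ ≥ ω).
The clique on [1, 2, 9] has size 3, forcing χ ≥ 3, and the coloring below uses 3 colors, so χ(G) = 3.
A valid 3-coloring: color 1: [1, 7, 10]; color 2: [2, 14]; color 3: [5, 9, 15].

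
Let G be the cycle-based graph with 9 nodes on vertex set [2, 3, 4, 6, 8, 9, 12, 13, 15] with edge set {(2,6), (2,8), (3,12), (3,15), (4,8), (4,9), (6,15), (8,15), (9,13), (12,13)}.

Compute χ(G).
Clique number ω(G) = 2 (lower bound: χ ≥ ω).
Odd cycle [3, 12, 13, 9, 4, 8, 15] needs 3 colors (χ ≥ 3).
The coloring below uses 3 colors, so χ(G) = 3.
A valid 3-coloring: color 1: [2, 9, 12, 15]; color 2: [3, 6, 8, 13]; color 3: [4].

χ(G) = 3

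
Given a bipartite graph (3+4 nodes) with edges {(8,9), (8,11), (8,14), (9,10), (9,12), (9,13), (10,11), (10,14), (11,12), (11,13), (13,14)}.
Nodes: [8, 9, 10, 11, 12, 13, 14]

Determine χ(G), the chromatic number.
χ(G) = 2

Clique number ω(G) = 2 (lower bound: χ ≥ ω).
The graph is bipartite (no odd cycle), so 2 colors suffice: χ(G) = 2.
A valid 2-coloring: color 1: [9, 11, 14]; color 2: [8, 10, 12, 13].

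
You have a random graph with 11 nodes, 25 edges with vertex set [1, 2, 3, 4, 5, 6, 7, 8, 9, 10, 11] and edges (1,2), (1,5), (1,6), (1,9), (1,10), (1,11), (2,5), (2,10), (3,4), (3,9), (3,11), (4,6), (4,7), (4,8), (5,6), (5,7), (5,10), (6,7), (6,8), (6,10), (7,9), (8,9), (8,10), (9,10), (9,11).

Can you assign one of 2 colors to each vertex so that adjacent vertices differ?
No, G is not 2-colorable

The clique on vertices [1, 2, 5, 10] has size 4 > 2, so it alone needs 4 colors.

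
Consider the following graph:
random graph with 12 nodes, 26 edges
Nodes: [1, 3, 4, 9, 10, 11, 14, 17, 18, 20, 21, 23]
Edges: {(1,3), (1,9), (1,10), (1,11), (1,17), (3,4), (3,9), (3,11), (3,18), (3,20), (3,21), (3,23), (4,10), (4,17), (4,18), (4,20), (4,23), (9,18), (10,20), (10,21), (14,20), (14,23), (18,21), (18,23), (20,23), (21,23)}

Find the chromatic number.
Clique number ω(G) = 4 (lower bound: χ ≥ ω).
The clique on [3, 4, 18, 23] has size 4, forcing χ ≥ 4, and the coloring below uses 4 colors, so χ(G) = 4.
A valid 4-coloring: color 1: [3, 10, 14, 17]; color 2: [9, 11, 23]; color 3: [1, 4, 21]; color 4: [18, 20].

χ(G) = 4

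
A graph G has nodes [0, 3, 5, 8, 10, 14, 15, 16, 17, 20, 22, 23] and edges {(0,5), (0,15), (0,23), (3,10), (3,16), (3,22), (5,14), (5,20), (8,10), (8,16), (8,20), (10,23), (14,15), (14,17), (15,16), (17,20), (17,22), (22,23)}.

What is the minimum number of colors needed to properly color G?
χ(G) = 2

Clique number ω(G) = 2 (lower bound: χ ≥ ω).
The graph is bipartite (no odd cycle), so 2 colors suffice: χ(G) = 2.
A valid 2-coloring: color 1: [0, 10, 14, 16, 20, 22]; color 2: [3, 5, 8, 15, 17, 23].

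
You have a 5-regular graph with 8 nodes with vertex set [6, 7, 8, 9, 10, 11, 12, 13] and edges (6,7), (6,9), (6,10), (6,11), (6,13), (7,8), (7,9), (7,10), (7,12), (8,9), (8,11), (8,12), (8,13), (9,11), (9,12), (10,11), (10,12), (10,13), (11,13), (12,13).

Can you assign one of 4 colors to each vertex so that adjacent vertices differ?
A valid 4-coloring: color 1: [8, 10]; color 2: [9, 13]; color 3: [7, 11]; color 4: [6, 12].
(χ(G) = 4 ≤ 4.)

Yes, G is 4-colorable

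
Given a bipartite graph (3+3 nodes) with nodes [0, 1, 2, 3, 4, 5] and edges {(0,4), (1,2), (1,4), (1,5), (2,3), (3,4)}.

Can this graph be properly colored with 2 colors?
Yes, G is 2-colorable

A valid 2-coloring: color 1: [2, 4, 5]; color 2: [0, 1, 3].
(χ(G) = 2 ≤ 2.)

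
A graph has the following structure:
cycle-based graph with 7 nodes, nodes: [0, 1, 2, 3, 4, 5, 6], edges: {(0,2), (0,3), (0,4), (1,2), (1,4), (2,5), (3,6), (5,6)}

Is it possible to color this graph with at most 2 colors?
Odd cycle [5, 6, 3, 0, 2] needs 3 colors (χ ≥ 3).
Hence χ(G) ≥ 3 > 2, so no proper 2-coloring exists.

No, G is not 2-colorable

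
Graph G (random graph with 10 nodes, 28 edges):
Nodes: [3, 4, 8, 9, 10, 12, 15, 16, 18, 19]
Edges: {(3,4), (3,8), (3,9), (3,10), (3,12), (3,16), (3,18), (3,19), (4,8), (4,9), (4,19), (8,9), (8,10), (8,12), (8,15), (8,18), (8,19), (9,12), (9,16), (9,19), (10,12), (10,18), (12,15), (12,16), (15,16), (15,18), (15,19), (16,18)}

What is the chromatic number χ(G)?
χ(G) = 5

Clique number ω(G) = 5 (lower bound: χ ≥ ω).
The clique on [3, 4, 8, 9, 19] has size 5, forcing χ ≥ 5, and the coloring below uses 5 colors, so χ(G) = 5.
A valid 5-coloring: color 1: [8, 16]; color 2: [3, 15]; color 3: [12, 18, 19]; color 4: [9, 10]; color 5: [4].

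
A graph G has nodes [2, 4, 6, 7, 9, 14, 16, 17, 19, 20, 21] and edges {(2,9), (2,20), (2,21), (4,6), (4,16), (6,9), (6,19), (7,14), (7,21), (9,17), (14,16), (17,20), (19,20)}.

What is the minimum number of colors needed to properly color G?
χ(G) = 3

Clique number ω(G) = 2 (lower bound: χ ≥ ω).
Odd cycle [19, 6, 9, 17, 20] needs 3 colors (χ ≥ 3).
The coloring below uses 3 colors, so χ(G) = 3.
A valid 3-coloring: color 1: [4, 9, 14, 20, 21]; color 2: [2, 6, 7, 16, 17]; color 3: [19].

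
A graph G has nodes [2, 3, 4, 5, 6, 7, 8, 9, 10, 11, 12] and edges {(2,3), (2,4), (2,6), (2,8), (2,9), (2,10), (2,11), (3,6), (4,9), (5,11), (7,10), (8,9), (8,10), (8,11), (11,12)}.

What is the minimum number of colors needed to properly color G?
Clique number ω(G) = 3 (lower bound: χ ≥ ω).
The clique on [2, 8, 9] has size 3, forcing χ ≥ 3, and the coloring below uses 3 colors, so χ(G) = 3.
A valid 3-coloring: color 1: [2, 5, 7, 12]; color 2: [3, 9, 10, 11]; color 3: [4, 6, 8].

χ(G) = 3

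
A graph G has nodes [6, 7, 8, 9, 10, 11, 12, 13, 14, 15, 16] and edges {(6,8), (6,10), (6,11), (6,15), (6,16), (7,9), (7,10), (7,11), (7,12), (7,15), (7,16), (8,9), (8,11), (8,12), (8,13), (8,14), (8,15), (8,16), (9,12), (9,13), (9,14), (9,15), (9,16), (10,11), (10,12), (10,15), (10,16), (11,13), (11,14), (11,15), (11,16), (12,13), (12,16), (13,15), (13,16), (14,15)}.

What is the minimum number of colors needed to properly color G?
Clique number ω(G) = 5 (lower bound: χ ≥ ω).
The clique on [8, 9, 12, 13, 16] has size 5, forcing χ ≥ 5, and the coloring below uses 5 colors, so χ(G) = 5.
A valid 5-coloring: color 1: [15, 16]; color 2: [11, 12]; color 3: [7, 8]; color 4: [6, 13, 14]; color 5: [9, 10].

χ(G) = 5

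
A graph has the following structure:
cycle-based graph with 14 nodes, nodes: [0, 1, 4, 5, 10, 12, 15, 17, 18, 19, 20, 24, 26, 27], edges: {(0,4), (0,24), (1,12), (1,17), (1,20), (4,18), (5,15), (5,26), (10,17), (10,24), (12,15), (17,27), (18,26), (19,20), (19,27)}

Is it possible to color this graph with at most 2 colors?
Odd cycle [27, 19, 20, 1, 17] needs 3 colors (χ ≥ 3).
Hence χ(G) ≥ 3 > 2, so no proper 2-coloring exists.

No, G is not 2-colorable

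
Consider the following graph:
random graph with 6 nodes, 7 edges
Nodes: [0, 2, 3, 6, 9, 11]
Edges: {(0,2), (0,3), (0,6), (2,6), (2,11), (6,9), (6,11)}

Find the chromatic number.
Clique number ω(G) = 3 (lower bound: χ ≥ ω).
The clique on [0, 2, 6] has size 3, forcing χ ≥ 3, and the coloring below uses 3 colors, so χ(G) = 3.
A valid 3-coloring: color 1: [3, 6]; color 2: [2, 9]; color 3: [0, 11].

χ(G) = 3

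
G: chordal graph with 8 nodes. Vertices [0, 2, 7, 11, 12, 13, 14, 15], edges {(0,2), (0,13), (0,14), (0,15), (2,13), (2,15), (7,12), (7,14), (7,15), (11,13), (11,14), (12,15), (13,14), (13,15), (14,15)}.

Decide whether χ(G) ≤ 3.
The clique on vertices [0, 2, 13, 15] has size 4 > 3, so it alone needs 4 colors.

No, G is not 3-colorable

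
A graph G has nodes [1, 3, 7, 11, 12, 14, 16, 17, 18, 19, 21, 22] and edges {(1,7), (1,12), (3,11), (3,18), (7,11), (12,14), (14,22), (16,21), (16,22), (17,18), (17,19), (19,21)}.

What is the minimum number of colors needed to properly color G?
χ(G) = 2

Clique number ω(G) = 2 (lower bound: χ ≥ ω).
The graph is bipartite (no odd cycle), so 2 colors suffice: χ(G) = 2.
A valid 2-coloring: color 1: [3, 7, 12, 17, 21, 22]; color 2: [1, 11, 14, 16, 18, 19].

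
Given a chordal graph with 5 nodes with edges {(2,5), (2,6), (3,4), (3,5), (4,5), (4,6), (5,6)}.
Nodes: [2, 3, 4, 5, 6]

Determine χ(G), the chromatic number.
Clique number ω(G) = 3 (lower bound: χ ≥ ω).
The clique on [2, 5, 6] has size 3, forcing χ ≥ 3, and the coloring below uses 3 colors, so χ(G) = 3.
A valid 3-coloring: color 1: [5]; color 2: [3, 6]; color 3: [2, 4].

χ(G) = 3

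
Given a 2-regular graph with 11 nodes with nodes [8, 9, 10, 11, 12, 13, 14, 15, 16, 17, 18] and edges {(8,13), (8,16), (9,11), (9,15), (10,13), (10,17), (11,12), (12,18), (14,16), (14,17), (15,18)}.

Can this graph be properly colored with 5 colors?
Yes, G is 5-colorable

A valid 5-coloring: color 1: [12, 13, 15, 16, 17]; color 2: [8, 10, 11, 14, 18]; color 3: [9].
(χ(G) = 3 ≤ 5.)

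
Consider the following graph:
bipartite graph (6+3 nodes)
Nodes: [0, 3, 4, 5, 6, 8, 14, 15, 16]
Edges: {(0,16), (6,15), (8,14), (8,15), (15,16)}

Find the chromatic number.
χ(G) = 2

Clique number ω(G) = 2 (lower bound: χ ≥ ω).
The graph is bipartite (no odd cycle), so 2 colors suffice: χ(G) = 2.
A valid 2-coloring: color 1: [0, 3, 4, 5, 14, 15]; color 2: [6, 8, 16].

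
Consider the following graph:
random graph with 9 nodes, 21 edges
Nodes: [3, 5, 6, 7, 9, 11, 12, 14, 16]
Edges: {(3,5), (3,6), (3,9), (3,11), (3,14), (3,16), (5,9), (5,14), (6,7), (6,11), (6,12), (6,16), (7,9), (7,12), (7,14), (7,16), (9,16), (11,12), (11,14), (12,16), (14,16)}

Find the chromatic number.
Clique number ω(G) = 4 (lower bound: χ ≥ ω).
The clique on [6, 7, 12, 16] has size 4, forcing χ ≥ 4, and the coloring below uses 4 colors, so χ(G) = 4.
A valid 4-coloring: color 1: [3, 7]; color 2: [5, 11, 16]; color 3: [6, 9, 14]; color 4: [12].

χ(G) = 4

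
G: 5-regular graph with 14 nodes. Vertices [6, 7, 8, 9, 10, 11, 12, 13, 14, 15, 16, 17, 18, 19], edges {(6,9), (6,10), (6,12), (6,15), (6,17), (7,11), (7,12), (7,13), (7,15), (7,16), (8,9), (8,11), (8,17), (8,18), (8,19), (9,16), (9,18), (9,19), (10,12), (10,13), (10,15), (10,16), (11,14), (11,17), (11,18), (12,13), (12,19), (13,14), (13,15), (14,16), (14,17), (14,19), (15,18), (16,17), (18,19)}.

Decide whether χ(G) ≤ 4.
Yes, G is 4-colorable

A valid 4-coloring: color 1: [9, 11, 13]; color 2: [7, 10, 17, 19]; color 3: [6, 14, 18]; color 4: [8, 12, 15, 16].
(χ(G) = 4 ≤ 4.)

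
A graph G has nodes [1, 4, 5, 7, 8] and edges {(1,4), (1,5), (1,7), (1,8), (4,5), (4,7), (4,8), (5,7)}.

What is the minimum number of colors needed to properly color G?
χ(G) = 4

Clique number ω(G) = 4 (lower bound: χ ≥ ω).
The clique on [1, 4, 5, 7] has size 4, forcing χ ≥ 4, and the coloring below uses 4 colors, so χ(G) = 4.
A valid 4-coloring: color 1: [1]; color 2: [4]; color 3: [7, 8]; color 4: [5].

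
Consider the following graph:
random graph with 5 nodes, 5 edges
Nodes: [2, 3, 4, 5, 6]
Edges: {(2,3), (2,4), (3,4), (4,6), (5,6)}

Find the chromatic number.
χ(G) = 3

Clique number ω(G) = 3 (lower bound: χ ≥ ω).
The clique on [2, 3, 4] has size 3, forcing χ ≥ 3, and the coloring below uses 3 colors, so χ(G) = 3.
A valid 3-coloring: color 1: [4, 5]; color 2: [3, 6]; color 3: [2].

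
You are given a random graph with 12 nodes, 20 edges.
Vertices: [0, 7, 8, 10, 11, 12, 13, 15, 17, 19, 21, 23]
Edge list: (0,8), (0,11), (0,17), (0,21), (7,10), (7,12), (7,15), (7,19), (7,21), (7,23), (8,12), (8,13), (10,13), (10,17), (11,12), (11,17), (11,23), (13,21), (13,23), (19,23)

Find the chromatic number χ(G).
χ(G) = 3

Clique number ω(G) = 3 (lower bound: χ ≥ ω).
The clique on [0, 11, 17] has size 3, forcing χ ≥ 3, and the coloring below uses 3 colors, so χ(G) = 3.
A valid 3-coloring: color 1: [7, 11, 13]; color 2: [0, 10, 12, 15, 23]; color 3: [8, 17, 19, 21].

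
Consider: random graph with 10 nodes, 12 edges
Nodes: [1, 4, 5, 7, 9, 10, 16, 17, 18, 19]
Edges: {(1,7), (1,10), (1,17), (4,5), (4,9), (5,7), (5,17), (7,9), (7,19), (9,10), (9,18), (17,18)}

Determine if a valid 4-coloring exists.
A valid 4-coloring: color 1: [4, 7, 10, 16, 17]; color 2: [1, 5, 9, 19]; color 3: [18].
(χ(G) = 3 ≤ 4.)

Yes, G is 4-colorable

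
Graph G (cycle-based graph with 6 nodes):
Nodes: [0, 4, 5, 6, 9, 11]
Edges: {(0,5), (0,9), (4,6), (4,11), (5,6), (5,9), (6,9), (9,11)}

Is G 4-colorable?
A valid 4-coloring: color 1: [4, 9]; color 2: [5, 11]; color 3: [0, 6].
(χ(G) = 3 ≤ 4.)

Yes, G is 4-colorable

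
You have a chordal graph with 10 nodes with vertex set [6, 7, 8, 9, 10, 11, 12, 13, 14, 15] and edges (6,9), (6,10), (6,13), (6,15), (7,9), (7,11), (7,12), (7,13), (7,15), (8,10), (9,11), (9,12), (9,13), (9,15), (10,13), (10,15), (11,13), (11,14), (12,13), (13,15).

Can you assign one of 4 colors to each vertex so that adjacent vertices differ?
A valid 4-coloring: color 1: [8, 13, 14]; color 2: [9, 10]; color 3: [11, 12, 15]; color 4: [6, 7].
(χ(G) = 4 ≤ 4.)

Yes, G is 4-colorable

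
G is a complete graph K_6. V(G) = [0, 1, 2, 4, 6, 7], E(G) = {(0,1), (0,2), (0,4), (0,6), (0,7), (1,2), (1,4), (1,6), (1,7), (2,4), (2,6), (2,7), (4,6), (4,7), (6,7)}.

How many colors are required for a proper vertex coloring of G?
Clique number ω(G) = 6 (lower bound: χ ≥ ω).
The clique on [0, 1, 2, 4, 6, 7] has size 6, forcing χ ≥ 6, and the coloring below uses 6 colors, so χ(G) = 6.
A valid 6-coloring: color 1: [4]; color 2: [7]; color 3: [0]; color 4: [2]; color 5: [1]; color 6: [6].

χ(G) = 6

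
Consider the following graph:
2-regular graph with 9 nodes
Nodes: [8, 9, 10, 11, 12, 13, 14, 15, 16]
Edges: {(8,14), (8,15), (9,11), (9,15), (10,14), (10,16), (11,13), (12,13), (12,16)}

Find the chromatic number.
χ(G) = 3

Clique number ω(G) = 2 (lower bound: χ ≥ ω).
Odd cycle [16, 10, 14, 8, 15, 9, 11, 13, 12] needs 3 colors (χ ≥ 3).
The coloring below uses 3 colors, so χ(G) = 3.
A valid 3-coloring: color 1: [13, 14, 15, 16]; color 2: [8, 9, 10, 12]; color 3: [11].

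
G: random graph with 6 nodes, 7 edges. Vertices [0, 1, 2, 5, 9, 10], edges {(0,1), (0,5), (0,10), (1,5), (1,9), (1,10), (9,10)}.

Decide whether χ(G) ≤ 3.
Yes, G is 3-colorable

A valid 3-coloring: color 1: [1, 2]; color 2: [0, 9]; color 3: [5, 10].
(χ(G) = 3 ≤ 3.)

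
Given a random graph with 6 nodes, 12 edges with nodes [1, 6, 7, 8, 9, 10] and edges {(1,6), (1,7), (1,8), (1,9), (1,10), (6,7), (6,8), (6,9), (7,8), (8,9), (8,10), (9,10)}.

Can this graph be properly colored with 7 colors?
Yes, G is 7-colorable

A valid 7-coloring: color 1: [1]; color 2: [8]; color 3: [7, 9]; color 4: [6, 10].
(χ(G) = 4 ≤ 7.)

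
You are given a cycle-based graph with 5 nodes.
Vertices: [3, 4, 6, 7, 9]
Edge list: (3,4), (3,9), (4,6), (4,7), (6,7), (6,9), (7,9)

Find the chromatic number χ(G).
Clique number ω(G) = 3 (lower bound: χ ≥ ω).
The clique on [6, 7, 9] has size 3, forcing χ ≥ 3, and the coloring below uses 3 colors, so χ(G) = 3.
A valid 3-coloring: color 1: [3, 7]; color 2: [6]; color 3: [4, 9].

χ(G) = 3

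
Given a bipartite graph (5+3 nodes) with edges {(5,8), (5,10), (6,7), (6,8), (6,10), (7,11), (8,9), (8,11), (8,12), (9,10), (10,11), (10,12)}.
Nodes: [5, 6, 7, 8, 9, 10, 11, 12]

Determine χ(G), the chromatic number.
Clique number ω(G) = 2 (lower bound: χ ≥ ω).
The graph is bipartite (no odd cycle), so 2 colors suffice: χ(G) = 2.
A valid 2-coloring: color 1: [7, 8, 10]; color 2: [5, 6, 9, 11, 12].

χ(G) = 2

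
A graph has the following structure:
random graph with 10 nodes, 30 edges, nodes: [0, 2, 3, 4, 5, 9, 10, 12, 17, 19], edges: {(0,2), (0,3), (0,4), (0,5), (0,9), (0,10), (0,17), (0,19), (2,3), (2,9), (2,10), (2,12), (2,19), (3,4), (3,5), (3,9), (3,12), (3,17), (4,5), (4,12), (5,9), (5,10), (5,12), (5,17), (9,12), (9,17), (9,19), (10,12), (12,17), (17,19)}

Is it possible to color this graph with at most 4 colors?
The clique on vertices [0, 3, 5, 9, 17] has size 5 > 4, so it alone needs 5 colors.

No, G is not 4-colorable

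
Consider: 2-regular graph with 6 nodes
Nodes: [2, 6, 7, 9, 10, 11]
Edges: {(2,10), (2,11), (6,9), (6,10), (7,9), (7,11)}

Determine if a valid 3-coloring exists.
A valid 3-coloring: color 1: [9, 10, 11]; color 2: [2, 6, 7].
(χ(G) = 2 ≤ 3.)

Yes, G is 3-colorable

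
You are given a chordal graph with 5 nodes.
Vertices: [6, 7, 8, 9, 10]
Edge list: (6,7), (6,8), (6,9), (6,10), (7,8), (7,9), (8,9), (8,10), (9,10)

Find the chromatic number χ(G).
Clique number ω(G) = 4 (lower bound: χ ≥ ω).
The clique on [6, 8, 9, 10] has size 4, forcing χ ≥ 4, and the coloring below uses 4 colors, so χ(G) = 4.
A valid 4-coloring: color 1: [6]; color 2: [9]; color 3: [8]; color 4: [7, 10].

χ(G) = 4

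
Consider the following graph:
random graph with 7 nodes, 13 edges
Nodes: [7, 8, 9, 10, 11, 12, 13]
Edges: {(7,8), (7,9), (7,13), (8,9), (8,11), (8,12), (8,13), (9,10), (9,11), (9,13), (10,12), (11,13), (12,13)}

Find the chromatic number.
Clique number ω(G) = 4 (lower bound: χ ≥ ω).
The clique on [8, 9, 11, 13] has size 4, forcing χ ≥ 4, and the coloring below uses 4 colors, so χ(G) = 4.
A valid 4-coloring: color 1: [10, 13]; color 2: [8]; color 3: [9, 12]; color 4: [7, 11].

χ(G) = 4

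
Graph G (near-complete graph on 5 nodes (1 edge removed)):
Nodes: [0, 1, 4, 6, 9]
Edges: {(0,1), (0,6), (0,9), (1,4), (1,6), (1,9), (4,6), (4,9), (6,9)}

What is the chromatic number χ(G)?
Clique number ω(G) = 4 (lower bound: χ ≥ ω).
The clique on [0, 1, 6, 9] has size 4, forcing χ ≥ 4, and the coloring below uses 4 colors, so χ(G) = 4.
A valid 4-coloring: color 1: [9]; color 2: [1]; color 3: [6]; color 4: [0, 4].

χ(G) = 4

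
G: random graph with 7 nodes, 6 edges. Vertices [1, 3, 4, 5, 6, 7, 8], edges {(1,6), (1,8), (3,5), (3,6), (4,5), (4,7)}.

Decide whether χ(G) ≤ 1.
Edge (1,8) forces its endpoints to differ, so 1 color is not enough.

No, G is not 1-colorable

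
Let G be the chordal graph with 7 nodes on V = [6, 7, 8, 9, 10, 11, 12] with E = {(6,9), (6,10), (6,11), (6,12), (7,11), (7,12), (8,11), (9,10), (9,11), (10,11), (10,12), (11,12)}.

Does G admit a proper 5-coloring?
Yes, G is 5-colorable

A valid 5-coloring: color 1: [11]; color 2: [6, 7, 8]; color 3: [10]; color 4: [9, 12].
(χ(G) = 4 ≤ 5.)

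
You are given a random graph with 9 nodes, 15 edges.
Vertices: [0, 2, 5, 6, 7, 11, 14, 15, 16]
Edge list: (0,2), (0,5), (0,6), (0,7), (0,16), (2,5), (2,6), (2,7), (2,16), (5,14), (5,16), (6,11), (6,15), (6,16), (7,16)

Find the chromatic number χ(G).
χ(G) = 4

Clique number ω(G) = 4 (lower bound: χ ≥ ω).
The clique on [0, 2, 5, 16] has size 4, forcing χ ≥ 4, and the coloring below uses 4 colors, so χ(G) = 4.
A valid 4-coloring: color 1: [11, 14, 15, 16]; color 2: [5, 6, 7]; color 3: [0]; color 4: [2].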